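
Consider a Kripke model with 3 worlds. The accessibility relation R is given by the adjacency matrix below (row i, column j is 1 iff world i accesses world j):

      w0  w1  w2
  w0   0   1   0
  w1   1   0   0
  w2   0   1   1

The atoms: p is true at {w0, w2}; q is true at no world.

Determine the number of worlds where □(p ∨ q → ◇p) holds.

w0: successors {w1}; p ∨ q → ◇p there: w1:T. ✓
w1: successors {w0}; p ∨ q → ◇p there: w0:F. ✗
w2: successors {w1, w2}; p ∨ q → ◇p there: w1:T, w2:T. ✓
Satisfying worlds: {w0, w2}.

2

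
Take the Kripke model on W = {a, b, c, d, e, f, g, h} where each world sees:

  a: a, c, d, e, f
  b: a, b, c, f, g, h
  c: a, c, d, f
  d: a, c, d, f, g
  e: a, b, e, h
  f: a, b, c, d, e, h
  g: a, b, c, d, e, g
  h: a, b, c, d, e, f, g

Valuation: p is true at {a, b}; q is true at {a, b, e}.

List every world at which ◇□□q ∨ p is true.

a: ◇□□q is F, p is T. ✓
b: ◇□□q is F, p is T. ✓
c: ◇□□q is F, p is F. ✗
d: ◇□□q is F, p is F. ✗
e: ◇□□q is F, p is F. ✗
f: ◇□□q is F, p is F. ✗
g: ◇□□q is F, p is F. ✗
h: ◇□□q is F, p is F. ✗

{a, b}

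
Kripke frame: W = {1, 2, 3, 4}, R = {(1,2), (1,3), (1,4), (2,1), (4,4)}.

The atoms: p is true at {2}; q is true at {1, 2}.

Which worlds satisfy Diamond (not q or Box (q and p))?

1: successors {2, 3, 4}; not q or Box (q and p) there: 2:F, 3:T, 4:T. ✓
2: successors {1}; not q or Box (q and p) there: 1:F. ✗
3: no successors, so Diamond (not q or Box (q and p)) fails. ✗
4: successors {4}; not q or Box (q and p) there: 4:T. ✓

{1, 4}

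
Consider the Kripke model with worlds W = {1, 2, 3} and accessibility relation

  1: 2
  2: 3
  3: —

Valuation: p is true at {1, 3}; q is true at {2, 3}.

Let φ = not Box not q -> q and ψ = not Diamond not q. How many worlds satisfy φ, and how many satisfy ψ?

For not Box not q -> q:
1: not Box not q is T, q is F. ✗
2: not Box not q is T, q is T. ✓
3: not Box not q is F, q is T. ✓
— 2 worlds.
For not Diamond not q:
1: Diamond not q is F. ✓
2: Diamond not q is F. ✓
3: Diamond not q is F. ✓
— 3 worlds.

2 and 3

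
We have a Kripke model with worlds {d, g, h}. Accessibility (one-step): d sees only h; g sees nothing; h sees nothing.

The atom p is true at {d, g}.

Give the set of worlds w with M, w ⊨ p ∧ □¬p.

{d, g}

d: p is T, □¬p is T. ✓
g: p is T, □¬p is T. ✓
h: p is F, □¬p is T. ✗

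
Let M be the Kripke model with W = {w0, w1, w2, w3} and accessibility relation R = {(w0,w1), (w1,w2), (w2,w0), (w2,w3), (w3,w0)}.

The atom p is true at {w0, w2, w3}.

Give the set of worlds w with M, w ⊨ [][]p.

{w0, w1}

w0: successors {w1}; []p there: w1:T. ✓
w1: successors {w2}; []p there: w2:T. ✓
w2: successors {w0, w3}; []p there: w0:F, w3:T. ✗
w3: successors {w0}; []p there: w0:F. ✗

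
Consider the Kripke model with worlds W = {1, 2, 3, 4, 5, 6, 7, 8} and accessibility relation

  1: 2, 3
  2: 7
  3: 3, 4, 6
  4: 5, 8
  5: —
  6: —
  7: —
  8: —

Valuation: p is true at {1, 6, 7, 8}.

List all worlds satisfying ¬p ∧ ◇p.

{2, 3, 4}

1: ¬p is F, ◇p is F. ✗
2: ¬p is T, ◇p is T. ✓
3: ¬p is T, ◇p is T. ✓
4: ¬p is T, ◇p is T. ✓
5: ¬p is T, ◇p is F. ✗
6: ¬p is F, ◇p is F. ✗
7: ¬p is F, ◇p is F. ✗
8: ¬p is F, ◇p is F. ✗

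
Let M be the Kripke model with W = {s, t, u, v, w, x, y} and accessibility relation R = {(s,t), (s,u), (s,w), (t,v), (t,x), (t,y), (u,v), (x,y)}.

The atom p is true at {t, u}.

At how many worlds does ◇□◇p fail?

3

s: successors {t, u, w}; □◇p there: t:F, u:F, w:T. ✓
t: successors {v, x, y}; □◇p there: v:T, x:F, y:T. ✓
u: successors {v}; □◇p there: v:T. ✓
v: no successors, so ◇□◇p fails. ✗
w: no successors, so ◇□◇p fails. ✗
x: successors {y}; □◇p there: y:T. ✓
y: no successors, so ◇□◇p fails. ✗
Satisfying worlds: {s, t, u, x}.
So ◇□◇p fails at the other 3 worlds.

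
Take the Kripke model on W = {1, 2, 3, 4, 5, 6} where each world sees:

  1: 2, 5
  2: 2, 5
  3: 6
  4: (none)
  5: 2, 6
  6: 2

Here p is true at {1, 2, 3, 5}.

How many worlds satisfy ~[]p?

1: []p is T. ✗
2: []p is T. ✗
3: []p is F. ✓
4: []p is T. ✗
5: []p is F. ✓
6: []p is T. ✗
Satisfying worlds: {3, 5}.

2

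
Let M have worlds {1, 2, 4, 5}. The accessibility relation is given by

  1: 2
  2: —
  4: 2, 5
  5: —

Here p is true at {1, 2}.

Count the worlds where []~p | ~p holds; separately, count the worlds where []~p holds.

3 and 2

For []~p | ~p:
1: []~p is F, ~p is F. ✗
2: []~p is T, ~p is F. ✓
4: []~p is F, ~p is T. ✓
5: []~p is T, ~p is T. ✓
— 3 worlds.
For []~p:
1: successors {2}; ~p there: 2:F. ✗
2: no successors, so []~p holds vacuously. ✓
4: successors {2, 5}; ~p there: 2:F, 5:T. ✗
5: no successors, so []~p holds vacuously. ✓
— 2 worlds.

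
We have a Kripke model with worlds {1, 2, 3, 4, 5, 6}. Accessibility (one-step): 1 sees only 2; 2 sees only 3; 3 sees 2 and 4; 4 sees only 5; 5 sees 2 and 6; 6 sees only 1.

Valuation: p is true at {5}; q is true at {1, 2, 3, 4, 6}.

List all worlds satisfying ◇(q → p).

{4}

1: successors {2}; q → p there: 2:F. ✗
2: successors {3}; q → p there: 3:F. ✗
3: successors {2, 4}; q → p there: 2:F, 4:F. ✗
4: successors {5}; q → p there: 5:T. ✓
5: successors {2, 6}; q → p there: 2:F, 6:F. ✗
6: successors {1}; q → p there: 1:F. ✗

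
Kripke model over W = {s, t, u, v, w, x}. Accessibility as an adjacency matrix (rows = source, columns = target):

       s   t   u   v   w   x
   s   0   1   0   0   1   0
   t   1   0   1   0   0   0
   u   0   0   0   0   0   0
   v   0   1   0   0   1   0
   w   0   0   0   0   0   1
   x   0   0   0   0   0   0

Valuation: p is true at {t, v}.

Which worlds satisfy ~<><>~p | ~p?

{s, u, w, x}

s: ~<><>~p is F, ~p is T. ✓
t: ~<><>~p is F, ~p is F. ✗
u: ~<><>~p is T, ~p is T. ✓
v: ~<><>~p is F, ~p is F. ✗
w: ~<><>~p is T, ~p is T. ✓
x: ~<><>~p is T, ~p is T. ✓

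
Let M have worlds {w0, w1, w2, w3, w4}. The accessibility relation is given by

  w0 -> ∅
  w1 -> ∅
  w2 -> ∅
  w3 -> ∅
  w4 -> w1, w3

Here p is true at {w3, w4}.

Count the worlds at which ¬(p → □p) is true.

w0: p → □p is T. ✗
w1: p → □p is T. ✗
w2: p → □p is T. ✗
w3: p → □p is T. ✗
w4: p → □p is F. ✓
Satisfying worlds: {w4}.

1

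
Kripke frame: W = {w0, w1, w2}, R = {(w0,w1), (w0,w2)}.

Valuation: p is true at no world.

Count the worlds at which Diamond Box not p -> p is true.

2

w0: Diamond Box not p is T, p is F. ✗
w1: Diamond Box not p is F, p is F. ✓
w2: Diamond Box not p is F, p is F. ✓
Satisfying worlds: {w1, w2}.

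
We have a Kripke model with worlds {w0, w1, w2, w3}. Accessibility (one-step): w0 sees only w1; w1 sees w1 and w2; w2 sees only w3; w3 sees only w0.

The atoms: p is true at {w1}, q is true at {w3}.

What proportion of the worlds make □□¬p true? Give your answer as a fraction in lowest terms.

w0: successors {w1}; □¬p there: w1:F. ✗
w1: successors {w1, w2}; □¬p there: w1:F, w2:T. ✗
w2: successors {w3}; □¬p there: w3:T. ✓
w3: successors {w0}; □¬p there: w0:F. ✗
That's 1 of 4 worlds, so 1/4.

1/4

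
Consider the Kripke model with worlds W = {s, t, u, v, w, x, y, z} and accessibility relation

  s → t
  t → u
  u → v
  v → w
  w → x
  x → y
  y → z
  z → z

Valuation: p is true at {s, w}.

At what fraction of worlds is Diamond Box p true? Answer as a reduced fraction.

s: successors {t}; Box p there: t:F. ✗
t: successors {u}; Box p there: u:F. ✗
u: successors {v}; Box p there: v:T. ✓
v: successors {w}; Box p there: w:F. ✗
w: successors {x}; Box p there: x:F. ✗
x: successors {y}; Box p there: y:F. ✗
y: successors {z}; Box p there: z:F. ✗
z: successors {z}; Box p there: z:F. ✗
That's 1 of 8 worlds, so 1/8.

1/8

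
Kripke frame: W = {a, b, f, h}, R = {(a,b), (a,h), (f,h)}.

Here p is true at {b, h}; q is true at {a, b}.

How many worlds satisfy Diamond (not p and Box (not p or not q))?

0

a: successors {b, h}; not p and Box (not p or not q) there: b:F, h:F. ✗
b: no successors, so Diamond (not p and Box (not p or not q)) fails. ✗
f: successors {h}; not p and Box (not p or not q) there: h:F. ✗
h: no successors, so Diamond (not p and Box (not p or not q)) fails. ✗
Satisfying worlds: ∅.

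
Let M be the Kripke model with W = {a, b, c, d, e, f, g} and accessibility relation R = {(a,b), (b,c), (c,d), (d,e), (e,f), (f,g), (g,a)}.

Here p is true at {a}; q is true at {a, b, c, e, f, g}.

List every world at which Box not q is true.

{c}

a: successors {b}; not q there: b:F. ✗
b: successors {c}; not q there: c:F. ✗
c: successors {d}; not q there: d:T. ✓
d: successors {e}; not q there: e:F. ✗
e: successors {f}; not q there: f:F. ✗
f: successors {g}; not q there: g:F. ✗
g: successors {a}; not q there: a:F. ✗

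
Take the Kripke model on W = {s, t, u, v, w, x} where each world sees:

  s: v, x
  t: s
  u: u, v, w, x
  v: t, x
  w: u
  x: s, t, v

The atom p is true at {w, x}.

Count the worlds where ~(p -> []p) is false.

4

s: p -> []p is T. ✗
t: p -> []p is T. ✗
u: p -> []p is T. ✗
v: p -> []p is T. ✗
w: p -> []p is F. ✓
x: p -> []p is F. ✓
Satisfying worlds: {w, x}.
So ~(p -> []p) fails at the other 4 worlds.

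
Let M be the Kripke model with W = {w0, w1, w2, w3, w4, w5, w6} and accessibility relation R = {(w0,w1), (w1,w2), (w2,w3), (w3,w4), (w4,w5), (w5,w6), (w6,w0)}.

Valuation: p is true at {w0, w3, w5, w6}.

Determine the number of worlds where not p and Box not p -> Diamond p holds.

6

w0: not p and Box not p is F, Diamond p is F. ✓
w1: not p and Box not p is T, Diamond p is F. ✗
w2: not p and Box not p is F, Diamond p is T. ✓
w3: not p and Box not p is F, Diamond p is F. ✓
w4: not p and Box not p is F, Diamond p is T. ✓
w5: not p and Box not p is F, Diamond p is T. ✓
w6: not p and Box not p is F, Diamond p is T. ✓
Satisfying worlds: {w0, w2, w3, w4, w5, w6}.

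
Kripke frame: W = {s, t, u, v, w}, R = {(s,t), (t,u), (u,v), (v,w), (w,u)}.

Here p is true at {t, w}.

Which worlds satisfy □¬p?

{t, u, w}

s: successors {t}; ¬p there: t:F. ✗
t: successors {u}; ¬p there: u:T. ✓
u: successors {v}; ¬p there: v:T. ✓
v: successors {w}; ¬p there: w:F. ✗
w: successors {u}; ¬p there: u:T. ✓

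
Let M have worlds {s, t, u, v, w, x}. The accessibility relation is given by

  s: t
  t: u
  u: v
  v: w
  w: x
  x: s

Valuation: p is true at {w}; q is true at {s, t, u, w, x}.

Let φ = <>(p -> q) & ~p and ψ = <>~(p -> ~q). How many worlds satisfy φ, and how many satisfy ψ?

5 and 1

For <>(p -> q) & ~p:
s: <>(p -> q) is T, ~p is T. ✓
t: <>(p -> q) is T, ~p is T. ✓
u: <>(p -> q) is T, ~p is T. ✓
v: <>(p -> q) is T, ~p is T. ✓
w: <>(p -> q) is T, ~p is F. ✗
x: <>(p -> q) is T, ~p is T. ✓
— 5 worlds.
For <>~(p -> ~q):
s: successors {t}; ~(p -> ~q) there: t:F. ✗
t: successors {u}; ~(p -> ~q) there: u:F. ✗
u: successors {v}; ~(p -> ~q) there: v:F. ✗
v: successors {w}; ~(p -> ~q) there: w:T. ✓
w: successors {x}; ~(p -> ~q) there: x:F. ✗
x: successors {s}; ~(p -> ~q) there: s:F. ✗
— 1 world.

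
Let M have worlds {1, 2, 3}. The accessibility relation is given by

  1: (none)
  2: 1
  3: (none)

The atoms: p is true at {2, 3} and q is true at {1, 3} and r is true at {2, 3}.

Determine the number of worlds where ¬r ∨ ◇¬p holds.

2

1: ¬r is T, ◇¬p is F. ✓
2: ¬r is F, ◇¬p is T. ✓
3: ¬r is F, ◇¬p is F. ✗
Satisfying worlds: {1, 2}.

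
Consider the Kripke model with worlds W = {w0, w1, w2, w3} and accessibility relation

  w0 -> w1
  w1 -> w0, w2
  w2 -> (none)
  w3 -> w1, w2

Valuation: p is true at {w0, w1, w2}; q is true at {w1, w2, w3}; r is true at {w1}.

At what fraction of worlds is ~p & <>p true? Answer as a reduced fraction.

w0: ~p is F, <>p is T. ✗
w1: ~p is F, <>p is T. ✗
w2: ~p is F, <>p is F. ✗
w3: ~p is T, <>p is T. ✓
That's 1 of 4 worlds, so 1/4.

1/4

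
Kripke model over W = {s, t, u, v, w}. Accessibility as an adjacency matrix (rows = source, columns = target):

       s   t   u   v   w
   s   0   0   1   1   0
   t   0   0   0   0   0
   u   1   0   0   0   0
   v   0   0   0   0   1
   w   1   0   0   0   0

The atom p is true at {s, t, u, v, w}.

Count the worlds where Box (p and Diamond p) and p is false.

s: Box (p and Diamond p) is T, p is T. ✓
t: Box (p and Diamond p) is T, p is T. ✓
u: Box (p and Diamond p) is T, p is T. ✓
v: Box (p and Diamond p) is T, p is T. ✓
w: Box (p and Diamond p) is T, p is T. ✓
Satisfying worlds: {s, t, u, v, w}.
So Box (p and Diamond p) and p fails at the other 0 worlds.

0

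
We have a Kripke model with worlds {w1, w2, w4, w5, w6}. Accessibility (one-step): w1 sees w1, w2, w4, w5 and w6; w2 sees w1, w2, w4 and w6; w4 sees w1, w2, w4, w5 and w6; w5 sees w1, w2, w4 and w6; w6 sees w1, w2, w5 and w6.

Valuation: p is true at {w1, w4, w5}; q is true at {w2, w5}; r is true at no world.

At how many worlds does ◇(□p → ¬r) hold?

5

w1: successors {w1, w2, w4, w5, w6}; □p → ¬r there: w1:T, w2:T, w4:T, w5:T, w6:T. ✓
w2: successors {w1, w2, w4, w6}; □p → ¬r there: w1:T, w2:T, w4:T, w6:T. ✓
w4: successors {w1, w2, w4, w5, w6}; □p → ¬r there: w1:T, w2:T, w4:T, w5:T, w6:T. ✓
w5: successors {w1, w2, w4, w6}; □p → ¬r there: w1:T, w2:T, w4:T, w6:T. ✓
w6: successors {w1, w2, w5, w6}; □p → ¬r there: w1:T, w2:T, w5:T, w6:T. ✓
Satisfying worlds: {w1, w2, w4, w5, w6}.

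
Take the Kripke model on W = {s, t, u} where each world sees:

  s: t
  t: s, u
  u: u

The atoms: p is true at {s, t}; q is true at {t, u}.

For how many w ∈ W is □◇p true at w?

1

s: successors {t}; ◇p there: t:T. ✓
t: successors {s, u}; ◇p there: s:T, u:F. ✗
u: successors {u}; ◇p there: u:F. ✗
Satisfying worlds: {s}.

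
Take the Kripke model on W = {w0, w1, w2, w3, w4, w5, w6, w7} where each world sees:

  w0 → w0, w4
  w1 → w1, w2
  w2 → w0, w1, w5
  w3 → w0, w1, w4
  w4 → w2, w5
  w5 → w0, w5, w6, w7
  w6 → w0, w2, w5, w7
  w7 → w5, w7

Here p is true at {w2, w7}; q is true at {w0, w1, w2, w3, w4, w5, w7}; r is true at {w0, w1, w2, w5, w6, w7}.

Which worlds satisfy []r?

{w1, w2, w4, w5, w6, w7}

w0: successors {w0, w4}; r there: w0:T, w4:F. ✗
w1: successors {w1, w2}; r there: w1:T, w2:T. ✓
w2: successors {w0, w1, w5}; r there: w0:T, w1:T, w5:T. ✓
w3: successors {w0, w1, w4}; r there: w0:T, w1:T, w4:F. ✗
w4: successors {w2, w5}; r there: w2:T, w5:T. ✓
w5: successors {w0, w5, w6, w7}; r there: w0:T, w5:T, w6:T, w7:T. ✓
w6: successors {w0, w2, w5, w7}; r there: w0:T, w2:T, w5:T, w7:T. ✓
w7: successors {w5, w7}; r there: w5:T, w7:T. ✓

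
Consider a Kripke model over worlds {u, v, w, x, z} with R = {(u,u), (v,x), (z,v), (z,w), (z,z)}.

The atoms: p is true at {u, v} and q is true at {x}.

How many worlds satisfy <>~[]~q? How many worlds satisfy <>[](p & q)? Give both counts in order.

1 and 2

For <>~[]~q:
u: successors {u}; ~[]~q there: u:F. ✗
v: successors {x}; ~[]~q there: x:F. ✗
w: no successors, so <>~[]~q fails. ✗
x: no successors, so <>~[]~q fails. ✗
z: successors {v, w, z}; ~[]~q there: v:T, w:F, z:F. ✓
— 1 world.
For <>[](p & q):
u: successors {u}; [](p & q) there: u:F. ✗
v: successors {x}; [](p & q) there: x:T. ✓
w: no successors, so <>[](p & q) fails. ✗
x: no successors, so <>[](p & q) fails. ✗
z: successors {v, w, z}; [](p & q) there: v:F, w:T, z:F. ✓
— 2 worlds.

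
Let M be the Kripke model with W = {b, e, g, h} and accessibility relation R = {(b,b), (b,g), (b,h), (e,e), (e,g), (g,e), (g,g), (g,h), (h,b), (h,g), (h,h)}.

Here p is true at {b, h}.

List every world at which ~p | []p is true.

b: ~p is F, []p is F. ✗
e: ~p is T, []p is F. ✓
g: ~p is T, []p is F. ✓
h: ~p is F, []p is F. ✗

{e, g}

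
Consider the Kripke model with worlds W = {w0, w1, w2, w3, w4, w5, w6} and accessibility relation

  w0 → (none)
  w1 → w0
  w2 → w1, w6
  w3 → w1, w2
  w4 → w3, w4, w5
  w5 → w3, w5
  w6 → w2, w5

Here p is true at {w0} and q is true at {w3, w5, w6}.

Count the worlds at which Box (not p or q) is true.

6

w0: no successors, so Box (not p or q) holds vacuously. ✓
w1: successors {w0}; not p or q there: w0:F. ✗
w2: successors {w1, w6}; not p or q there: w1:T, w6:T. ✓
w3: successors {w1, w2}; not p or q there: w1:T, w2:T. ✓
w4: successors {w3, w4, w5}; not p or q there: w3:T, w4:T, w5:T. ✓
w5: successors {w3, w5}; not p or q there: w3:T, w5:T. ✓
w6: successors {w2, w5}; not p or q there: w2:T, w5:T. ✓
Satisfying worlds: {w0, w2, w3, w4, w5, w6}.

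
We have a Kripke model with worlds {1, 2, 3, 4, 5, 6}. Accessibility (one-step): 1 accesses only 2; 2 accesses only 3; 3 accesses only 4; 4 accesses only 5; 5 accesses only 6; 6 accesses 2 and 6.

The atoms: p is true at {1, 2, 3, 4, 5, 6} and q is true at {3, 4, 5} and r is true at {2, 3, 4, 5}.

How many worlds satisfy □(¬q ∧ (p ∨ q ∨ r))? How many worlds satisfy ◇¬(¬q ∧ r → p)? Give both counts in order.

3 and 0

For □(¬q ∧ (p ∨ q ∨ r)):
1: successors {2}; ¬q ∧ (p ∨ q ∨ r) there: 2:T. ✓
2: successors {3}; ¬q ∧ (p ∨ q ∨ r) there: 3:F. ✗
3: successors {4}; ¬q ∧ (p ∨ q ∨ r) there: 4:F. ✗
4: successors {5}; ¬q ∧ (p ∨ q ∨ r) there: 5:F. ✗
5: successors {6}; ¬q ∧ (p ∨ q ∨ r) there: 6:T. ✓
6: successors {2, 6}; ¬q ∧ (p ∨ q ∨ r) there: 2:T, 6:T. ✓
— 3 worlds.
For ◇¬(¬q ∧ r → p):
1: successors {2}; ¬(¬q ∧ r → p) there: 2:F. ✗
2: successors {3}; ¬(¬q ∧ r → p) there: 3:F. ✗
3: successors {4}; ¬(¬q ∧ r → p) there: 4:F. ✗
4: successors {5}; ¬(¬q ∧ r → p) there: 5:F. ✗
5: successors {6}; ¬(¬q ∧ r → p) there: 6:F. ✗
6: successors {2, 6}; ¬(¬q ∧ r → p) there: 2:F, 6:F. ✗
— 0 worlds.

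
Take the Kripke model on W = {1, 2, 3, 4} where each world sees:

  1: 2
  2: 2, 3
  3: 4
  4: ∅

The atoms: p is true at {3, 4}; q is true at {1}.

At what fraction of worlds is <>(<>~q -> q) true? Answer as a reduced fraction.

1: successors {2}; <>~q -> q there: 2:F. ✗
2: successors {2, 3}; <>~q -> q there: 2:F, 3:F. ✗
3: successors {4}; <>~q -> q there: 4:T. ✓
4: no successors, so <>(<>~q -> q) fails. ✗
That's 1 of 4 worlds, so 1/4.

1/4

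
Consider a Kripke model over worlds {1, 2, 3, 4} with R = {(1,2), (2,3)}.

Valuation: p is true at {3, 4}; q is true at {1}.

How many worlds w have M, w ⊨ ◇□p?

2

1: successors {2}; □p there: 2:T. ✓
2: successors {3}; □p there: 3:T. ✓
3: no successors, so ◇□p fails. ✗
4: no successors, so ◇□p fails. ✗
Satisfying worlds: {1, 2}.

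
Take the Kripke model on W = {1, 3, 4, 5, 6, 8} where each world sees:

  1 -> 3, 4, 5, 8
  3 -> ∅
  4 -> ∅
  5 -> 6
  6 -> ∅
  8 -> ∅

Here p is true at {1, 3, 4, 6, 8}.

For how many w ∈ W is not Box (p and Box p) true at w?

1

1: Box (p and Box p) is F. ✓
3: Box (p and Box p) is T. ✗
4: Box (p and Box p) is T. ✗
5: Box (p and Box p) is T. ✗
6: Box (p and Box p) is T. ✗
8: Box (p and Box p) is T. ✗
Satisfying worlds: {1}.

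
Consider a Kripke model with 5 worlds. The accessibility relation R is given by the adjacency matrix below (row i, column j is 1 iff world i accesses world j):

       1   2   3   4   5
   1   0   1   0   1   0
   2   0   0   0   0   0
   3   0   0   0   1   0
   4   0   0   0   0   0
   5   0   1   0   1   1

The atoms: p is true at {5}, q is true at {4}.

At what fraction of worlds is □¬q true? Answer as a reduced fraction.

1: successors {2, 4}; ¬q there: 2:T, 4:F. ✗
2: no successors, so □¬q holds vacuously. ✓
3: successors {4}; ¬q there: 4:F. ✗
4: no successors, so □¬q holds vacuously. ✓
5: successors {2, 4, 5}; ¬q there: 2:T, 4:F, 5:T. ✗
That's 2 of 5 worlds, so 2/5.

2/5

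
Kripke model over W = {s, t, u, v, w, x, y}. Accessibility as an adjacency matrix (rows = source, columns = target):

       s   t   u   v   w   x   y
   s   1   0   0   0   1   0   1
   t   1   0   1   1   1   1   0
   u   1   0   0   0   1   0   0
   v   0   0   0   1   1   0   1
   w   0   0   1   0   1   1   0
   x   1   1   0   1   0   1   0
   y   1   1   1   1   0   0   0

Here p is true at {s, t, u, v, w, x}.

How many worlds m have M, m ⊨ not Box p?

s: Box p is F. ✓
t: Box p is T. ✗
u: Box p is T. ✗
v: Box p is F. ✓
w: Box p is T. ✗
x: Box p is T. ✗
y: Box p is T. ✗
Satisfying worlds: {s, v}.

2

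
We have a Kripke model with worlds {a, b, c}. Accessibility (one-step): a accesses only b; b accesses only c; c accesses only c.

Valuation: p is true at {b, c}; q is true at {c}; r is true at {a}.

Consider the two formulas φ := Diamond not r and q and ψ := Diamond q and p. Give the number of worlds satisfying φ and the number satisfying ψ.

For Diamond not r and q:
a: Diamond not r is T, q is F. ✗
b: Diamond not r is T, q is F. ✗
c: Diamond not r is T, q is T. ✓
— 1 world.
For Diamond q and p:
a: Diamond q is F, p is F. ✗
b: Diamond q is T, p is T. ✓
c: Diamond q is T, p is T. ✓
— 2 worlds.

1 and 2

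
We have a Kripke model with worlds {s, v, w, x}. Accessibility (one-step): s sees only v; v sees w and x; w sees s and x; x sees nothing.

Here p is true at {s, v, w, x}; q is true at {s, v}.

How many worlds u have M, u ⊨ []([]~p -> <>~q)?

2

s: successors {v}; []~p -> <>~q there: v:T. ✓
v: successors {w, x}; []~p -> <>~q there: w:T, x:F. ✗
w: successors {s, x}; []~p -> <>~q there: s:T, x:F. ✗
x: no successors, so []([]~p -> <>~q) holds vacuously. ✓
Satisfying worlds: {s, x}.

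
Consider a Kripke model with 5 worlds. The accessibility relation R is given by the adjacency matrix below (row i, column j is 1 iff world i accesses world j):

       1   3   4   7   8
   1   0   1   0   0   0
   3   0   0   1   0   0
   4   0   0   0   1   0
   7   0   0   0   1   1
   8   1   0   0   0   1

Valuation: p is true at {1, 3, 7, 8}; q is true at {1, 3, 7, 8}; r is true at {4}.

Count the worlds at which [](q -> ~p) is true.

1: successors {3}; q -> ~p there: 3:F. ✗
3: successors {4}; q -> ~p there: 4:T. ✓
4: successors {7}; q -> ~p there: 7:F. ✗
7: successors {7, 8}; q -> ~p there: 7:F, 8:F. ✗
8: successors {1, 8}; q -> ~p there: 1:F, 8:F. ✗
Satisfying worlds: {3}.

1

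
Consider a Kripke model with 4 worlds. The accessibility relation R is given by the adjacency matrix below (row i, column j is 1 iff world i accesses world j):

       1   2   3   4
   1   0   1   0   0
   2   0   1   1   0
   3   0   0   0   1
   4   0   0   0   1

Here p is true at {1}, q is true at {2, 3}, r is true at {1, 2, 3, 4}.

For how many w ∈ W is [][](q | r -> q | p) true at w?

1

1: successors {2}; [](q | r -> q | p) there: 2:T. ✓
2: successors {2, 3}; [](q | r -> q | p) there: 2:T, 3:F. ✗
3: successors {4}; [](q | r -> q | p) there: 4:F. ✗
4: successors {4}; [](q | r -> q | p) there: 4:F. ✗
Satisfying worlds: {1}.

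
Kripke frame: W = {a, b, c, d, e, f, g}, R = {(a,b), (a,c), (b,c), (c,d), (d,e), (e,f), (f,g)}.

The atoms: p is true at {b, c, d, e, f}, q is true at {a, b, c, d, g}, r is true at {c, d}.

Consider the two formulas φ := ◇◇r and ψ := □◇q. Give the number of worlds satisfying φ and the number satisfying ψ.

2 and 4

For ◇◇r:
a: successors {b, c}; ◇r there: b:T, c:T. ✓
b: successors {c}; ◇r there: c:T. ✓
c: successors {d}; ◇r there: d:F. ✗
d: successors {e}; ◇r there: e:F. ✗
e: successors {f}; ◇r there: f:F. ✗
f: successors {g}; ◇r there: g:F. ✗
g: no successors, so ◇◇r fails. ✗
— 2 worlds.
For □◇q:
a: successors {b, c}; ◇q there: b:T, c:T. ✓
b: successors {c}; ◇q there: c:T. ✓
c: successors {d}; ◇q there: d:F. ✗
d: successors {e}; ◇q there: e:F. ✗
e: successors {f}; ◇q there: f:T. ✓
f: successors {g}; ◇q there: g:F. ✗
g: no successors, so □◇q holds vacuously. ✓
— 4 worlds.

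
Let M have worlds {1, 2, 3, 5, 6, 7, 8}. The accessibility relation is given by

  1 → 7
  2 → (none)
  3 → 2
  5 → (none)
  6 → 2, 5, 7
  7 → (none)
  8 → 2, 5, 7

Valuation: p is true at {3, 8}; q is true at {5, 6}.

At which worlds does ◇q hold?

{6, 8}

1: successors {7}; q there: 7:F. ✗
2: no successors, so ◇q fails. ✗
3: successors {2}; q there: 2:F. ✗
5: no successors, so ◇q fails. ✗
6: successors {2, 5, 7}; q there: 2:F, 5:T, 7:F. ✓
7: no successors, so ◇q fails. ✗
8: successors {2, 5, 7}; q there: 2:F, 5:T, 7:F. ✓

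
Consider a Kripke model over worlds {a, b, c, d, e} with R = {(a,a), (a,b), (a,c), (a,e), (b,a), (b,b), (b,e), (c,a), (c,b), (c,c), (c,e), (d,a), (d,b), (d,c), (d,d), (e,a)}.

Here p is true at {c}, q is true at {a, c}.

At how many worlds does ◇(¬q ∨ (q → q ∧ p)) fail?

a: successors {a, b, c, e}; ¬q ∨ (q → q ∧ p) there: a:F, b:T, c:T, e:T. ✓
b: successors {a, b, e}; ¬q ∨ (q → q ∧ p) there: a:F, b:T, e:T. ✓
c: successors {a, b, c, e}; ¬q ∨ (q → q ∧ p) there: a:F, b:T, c:T, e:T. ✓
d: successors {a, b, c, d}; ¬q ∨ (q → q ∧ p) there: a:F, b:T, c:T, d:T. ✓
e: successors {a}; ¬q ∨ (q → q ∧ p) there: a:F. ✗
Satisfying worlds: {a, b, c, d}.
So ◇(¬q ∨ (q → q ∧ p)) fails at the other 1 world.

1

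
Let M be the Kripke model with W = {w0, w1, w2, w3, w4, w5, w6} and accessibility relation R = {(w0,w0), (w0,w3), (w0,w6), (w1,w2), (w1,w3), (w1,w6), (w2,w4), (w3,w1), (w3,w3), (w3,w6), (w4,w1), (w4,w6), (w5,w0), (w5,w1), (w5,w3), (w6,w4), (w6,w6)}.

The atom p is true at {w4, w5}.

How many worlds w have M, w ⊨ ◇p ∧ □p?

1

w0: ◇p is F, □p is F. ✗
w1: ◇p is F, □p is F. ✗
w2: ◇p is T, □p is T. ✓
w3: ◇p is F, □p is F. ✗
w4: ◇p is F, □p is F. ✗
w5: ◇p is F, □p is F. ✗
w6: ◇p is T, □p is F. ✗
Satisfying worlds: {w2}.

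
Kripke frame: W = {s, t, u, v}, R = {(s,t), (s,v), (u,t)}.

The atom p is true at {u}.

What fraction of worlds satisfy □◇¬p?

s: successors {t, v}; ◇¬p there: t:F, v:F. ✗
t: no successors, so □◇¬p holds vacuously. ✓
u: successors {t}; ◇¬p there: t:F. ✗
v: no successors, so □◇¬p holds vacuously. ✓
That's 2 of 4 worlds, so 2/4 = 1/2.

1/2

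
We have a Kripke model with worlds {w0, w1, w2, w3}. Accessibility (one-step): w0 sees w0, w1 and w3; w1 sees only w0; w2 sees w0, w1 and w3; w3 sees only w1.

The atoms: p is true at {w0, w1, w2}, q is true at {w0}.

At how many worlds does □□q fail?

3

w0: successors {w0, w1, w3}; □q there: w0:F, w1:T, w3:F. ✗
w1: successors {w0}; □q there: w0:F. ✗
w2: successors {w0, w1, w3}; □q there: w0:F, w1:T, w3:F. ✗
w3: successors {w1}; □q there: w1:T. ✓
Satisfying worlds: {w3}.
So □□q fails at the other 3 worlds.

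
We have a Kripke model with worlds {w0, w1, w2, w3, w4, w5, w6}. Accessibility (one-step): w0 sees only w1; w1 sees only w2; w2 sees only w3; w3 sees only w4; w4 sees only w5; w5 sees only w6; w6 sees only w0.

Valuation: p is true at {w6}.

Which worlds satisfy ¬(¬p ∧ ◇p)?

{w0, w1, w2, w3, w4, w6}

w0: ¬p ∧ ◇p is F. ✓
w1: ¬p ∧ ◇p is F. ✓
w2: ¬p ∧ ◇p is F. ✓
w3: ¬p ∧ ◇p is F. ✓
w4: ¬p ∧ ◇p is F. ✓
w5: ¬p ∧ ◇p is T. ✗
w6: ¬p ∧ ◇p is F. ✓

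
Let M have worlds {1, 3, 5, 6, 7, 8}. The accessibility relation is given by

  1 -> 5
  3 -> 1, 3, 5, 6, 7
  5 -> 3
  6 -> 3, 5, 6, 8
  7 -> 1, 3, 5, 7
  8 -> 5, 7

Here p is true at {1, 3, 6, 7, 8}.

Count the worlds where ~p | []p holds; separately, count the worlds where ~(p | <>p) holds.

1 and 0

For ~p | []p:
1: ~p is F, []p is F. ✗
3: ~p is F, []p is F. ✗
5: ~p is T, []p is T. ✓
6: ~p is F, []p is F. ✗
7: ~p is F, []p is F. ✗
8: ~p is F, []p is F. ✗
— 1 world.
For ~(p | <>p):
1: p | <>p is T. ✗
3: p | <>p is T. ✗
5: p | <>p is T. ✗
6: p | <>p is T. ✗
7: p | <>p is T. ✗
8: p | <>p is T. ✗
— 0 worlds.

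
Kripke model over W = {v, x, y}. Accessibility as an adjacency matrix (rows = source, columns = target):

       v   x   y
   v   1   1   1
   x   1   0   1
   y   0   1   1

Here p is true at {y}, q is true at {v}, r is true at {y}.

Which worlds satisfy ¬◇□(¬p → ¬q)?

v: ◇□(¬p → ¬q) is T. ✗
x: ◇□(¬p → ¬q) is T. ✗
y: ◇□(¬p → ¬q) is T. ✗

∅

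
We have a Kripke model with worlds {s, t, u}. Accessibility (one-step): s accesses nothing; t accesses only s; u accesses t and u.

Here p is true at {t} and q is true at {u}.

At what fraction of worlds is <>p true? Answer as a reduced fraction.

s: no successors, so <>p fails. ✗
t: successors {s}; p there: s:F. ✗
u: successors {t, u}; p there: t:T, u:F. ✓
That's 1 of 3 worlds, so 1/3.

1/3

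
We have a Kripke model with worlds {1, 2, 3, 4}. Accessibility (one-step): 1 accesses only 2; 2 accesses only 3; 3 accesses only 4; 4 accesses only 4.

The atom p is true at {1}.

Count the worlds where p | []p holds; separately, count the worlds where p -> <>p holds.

1 and 3

For p | []p:
1: p is T, []p is F. ✓
2: p is F, []p is F. ✗
3: p is F, []p is F. ✗
4: p is F, []p is F. ✗
— 1 world.
For p -> <>p:
1: p is T, <>p is F. ✗
2: p is F, <>p is F. ✓
3: p is F, <>p is F. ✓
4: p is F, <>p is F. ✓
— 3 worlds.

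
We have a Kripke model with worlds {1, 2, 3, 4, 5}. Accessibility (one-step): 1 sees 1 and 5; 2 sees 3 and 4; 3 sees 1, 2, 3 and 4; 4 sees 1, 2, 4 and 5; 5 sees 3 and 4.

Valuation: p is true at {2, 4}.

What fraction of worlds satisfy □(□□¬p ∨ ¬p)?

1: successors {1, 5}; □□¬p ∨ ¬p there: 1:T, 5:T. ✓
2: successors {3, 4}; □□¬p ∨ ¬p there: 3:T, 4:F. ✗
3: successors {1, 2, 3, 4}; □□¬p ∨ ¬p there: 1:T, 2:F, 3:T, 4:F. ✗
4: successors {1, 2, 4, 5}; □□¬p ∨ ¬p there: 1:T, 2:F, 4:F, 5:T. ✗
5: successors {3, 4}; □□¬p ∨ ¬p there: 3:T, 4:F. ✗
That's 1 of 5 worlds, so 1/5.

1/5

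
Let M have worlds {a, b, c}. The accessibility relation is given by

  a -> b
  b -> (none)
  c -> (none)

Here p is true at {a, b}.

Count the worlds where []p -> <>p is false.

2

a: []p is T, <>p is T. ✓
b: []p is T, <>p is F. ✗
c: []p is T, <>p is F. ✗
Satisfying worlds: {a}.
So []p -> <>p fails at the other 2 worlds.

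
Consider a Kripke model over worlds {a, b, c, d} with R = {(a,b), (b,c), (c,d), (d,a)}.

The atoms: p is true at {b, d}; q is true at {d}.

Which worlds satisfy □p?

{a, c}

a: successors {b}; p there: b:T. ✓
b: successors {c}; p there: c:F. ✗
c: successors {d}; p there: d:T. ✓
d: successors {a}; p there: a:F. ✗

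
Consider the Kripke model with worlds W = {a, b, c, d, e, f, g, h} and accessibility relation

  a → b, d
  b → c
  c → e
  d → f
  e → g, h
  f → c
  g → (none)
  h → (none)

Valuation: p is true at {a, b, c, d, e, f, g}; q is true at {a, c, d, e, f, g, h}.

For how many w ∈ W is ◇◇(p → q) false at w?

a: successors {b, d}; ◇(p → q) there: b:T, d:T. ✓
b: successors {c}; ◇(p → q) there: c:T. ✓
c: successors {e}; ◇(p → q) there: e:T. ✓
d: successors {f}; ◇(p → q) there: f:T. ✓
e: successors {g, h}; ◇(p → q) there: g:F, h:F. ✗
f: successors {c}; ◇(p → q) there: c:T. ✓
g: no successors, so ◇◇(p → q) fails. ✗
h: no successors, so ◇◇(p → q) fails. ✗
Satisfying worlds: {a, b, c, d, f}.
So ◇◇(p → q) fails at the other 3 worlds.

3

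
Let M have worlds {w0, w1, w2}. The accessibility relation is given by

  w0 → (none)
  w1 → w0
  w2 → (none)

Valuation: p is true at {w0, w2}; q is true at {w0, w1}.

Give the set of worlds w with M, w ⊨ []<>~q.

{w0, w2}

w0: no successors, so []<>~q holds vacuously. ✓
w1: successors {w0}; <>~q there: w0:F. ✗
w2: no successors, so []<>~q holds vacuously. ✓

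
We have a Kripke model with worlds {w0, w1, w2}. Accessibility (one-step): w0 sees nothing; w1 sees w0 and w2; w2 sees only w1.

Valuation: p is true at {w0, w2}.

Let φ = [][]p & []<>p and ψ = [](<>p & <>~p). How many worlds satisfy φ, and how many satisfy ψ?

2 and 1

For [][]p & []<>p:
w0: [][]p is T, []<>p is T. ✓
w1: [][]p is F, []<>p is F. ✗
w2: [][]p is T, []<>p is T. ✓
— 2 worlds.
For [](<>p & <>~p):
w0: no successors, so [](<>p & <>~p) holds vacuously. ✓
w1: successors {w0, w2}; <>p & <>~p there: w0:F, w2:F. ✗
w2: successors {w1}; <>p & <>~p there: w1:F. ✗
— 1 world.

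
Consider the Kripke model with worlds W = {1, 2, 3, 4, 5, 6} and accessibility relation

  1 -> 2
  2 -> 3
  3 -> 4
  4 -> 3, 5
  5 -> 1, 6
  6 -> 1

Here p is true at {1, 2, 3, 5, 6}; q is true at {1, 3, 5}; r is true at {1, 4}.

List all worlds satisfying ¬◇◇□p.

{1}

1: ◇◇□p is F. ✓
2: ◇◇□p is T. ✗
3: ◇◇□p is T. ✗
4: ◇◇□p is T. ✗
5: ◇◇□p is T. ✗
6: ◇◇□p is T. ✗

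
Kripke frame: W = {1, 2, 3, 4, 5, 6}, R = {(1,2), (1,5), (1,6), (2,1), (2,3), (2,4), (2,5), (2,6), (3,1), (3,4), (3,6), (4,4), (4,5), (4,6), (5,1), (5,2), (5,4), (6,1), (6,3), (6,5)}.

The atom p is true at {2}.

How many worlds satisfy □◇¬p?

6

1: successors {2, 5, 6}; ◇¬p there: 2:T, 5:T, 6:T. ✓
2: successors {1, 3, 4, 5, 6}; ◇¬p there: 1:T, 3:T, 4:T, 5:T, 6:T. ✓
3: successors {1, 4, 6}; ◇¬p there: 1:T, 4:T, 6:T. ✓
4: successors {4, 5, 6}; ◇¬p there: 4:T, 5:T, 6:T. ✓
5: successors {1, 2, 4}; ◇¬p there: 1:T, 2:T, 4:T. ✓
6: successors {1, 3, 5}; ◇¬p there: 1:T, 3:T, 5:T. ✓
Satisfying worlds: {1, 2, 3, 4, 5, 6}.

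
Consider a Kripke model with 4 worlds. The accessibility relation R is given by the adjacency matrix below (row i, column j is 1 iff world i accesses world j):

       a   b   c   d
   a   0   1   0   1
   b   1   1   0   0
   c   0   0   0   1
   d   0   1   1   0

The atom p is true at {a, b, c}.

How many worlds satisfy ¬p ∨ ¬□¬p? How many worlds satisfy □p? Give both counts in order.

For ¬p ∨ ¬□¬p:
a: ¬p is F, ¬□¬p is T. ✓
b: ¬p is F, ¬□¬p is T. ✓
c: ¬p is F, ¬□¬p is F. ✗
d: ¬p is T, ¬□¬p is T. ✓
— 3 worlds.
For □p:
a: successors {b, d}; p there: b:T, d:F. ✗
b: successors {a, b}; p there: a:T, b:T. ✓
c: successors {d}; p there: d:F. ✗
d: successors {b, c}; p there: b:T, c:T. ✓
— 2 worlds.

3 and 2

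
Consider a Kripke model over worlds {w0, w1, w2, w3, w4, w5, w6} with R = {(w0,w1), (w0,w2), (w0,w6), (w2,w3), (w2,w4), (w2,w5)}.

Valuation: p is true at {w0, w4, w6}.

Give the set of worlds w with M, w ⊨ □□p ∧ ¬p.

w0: □□p is F, ¬p is F. ✗
w1: □□p is T, ¬p is T. ✓
w2: □□p is T, ¬p is T. ✓
w3: □□p is T, ¬p is T. ✓
w4: □□p is T, ¬p is F. ✗
w5: □□p is T, ¬p is T. ✓
w6: □□p is T, ¬p is F. ✗

{w1, w2, w3, w5}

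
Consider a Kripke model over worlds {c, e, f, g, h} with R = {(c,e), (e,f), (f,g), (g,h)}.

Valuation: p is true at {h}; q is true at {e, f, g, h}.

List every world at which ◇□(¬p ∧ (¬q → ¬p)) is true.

{c, e, g}

c: successors {e}; □(¬p ∧ (¬q → ¬p)) there: e:T. ✓
e: successors {f}; □(¬p ∧ (¬q → ¬p)) there: f:T. ✓
f: successors {g}; □(¬p ∧ (¬q → ¬p)) there: g:F. ✗
g: successors {h}; □(¬p ∧ (¬q → ¬p)) there: h:T. ✓
h: no successors, so ◇□(¬p ∧ (¬q → ¬p)) fails. ✗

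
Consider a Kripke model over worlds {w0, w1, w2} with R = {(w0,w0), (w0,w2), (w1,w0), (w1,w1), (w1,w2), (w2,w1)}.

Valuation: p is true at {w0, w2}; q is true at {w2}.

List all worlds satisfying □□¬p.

∅

w0: successors {w0, w2}; □¬p there: w0:F, w2:T. ✗
w1: successors {w0, w1, w2}; □¬p there: w0:F, w1:F, w2:T. ✗
w2: successors {w1}; □¬p there: w1:F. ✗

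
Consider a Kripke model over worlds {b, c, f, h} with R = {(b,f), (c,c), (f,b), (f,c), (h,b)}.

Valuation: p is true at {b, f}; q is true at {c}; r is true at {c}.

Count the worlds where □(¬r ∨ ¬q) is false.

2

b: successors {f}; ¬r ∨ ¬q there: f:T. ✓
c: successors {c}; ¬r ∨ ¬q there: c:F. ✗
f: successors {b, c}; ¬r ∨ ¬q there: b:T, c:F. ✗
h: successors {b}; ¬r ∨ ¬q there: b:T. ✓
Satisfying worlds: {b, h}.
So □(¬r ∨ ¬q) fails at the other 2 worlds.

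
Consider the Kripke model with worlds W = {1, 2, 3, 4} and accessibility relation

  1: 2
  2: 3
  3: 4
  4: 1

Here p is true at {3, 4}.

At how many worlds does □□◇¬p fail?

2

1: successors {2}; □◇¬p there: 2:F. ✗
2: successors {3}; □◇¬p there: 3:T. ✓
3: successors {4}; □◇¬p there: 4:T. ✓
4: successors {1}; □◇¬p there: 1:F. ✗
Satisfying worlds: {2, 3}.
So □□◇¬p fails at the other 2 worlds.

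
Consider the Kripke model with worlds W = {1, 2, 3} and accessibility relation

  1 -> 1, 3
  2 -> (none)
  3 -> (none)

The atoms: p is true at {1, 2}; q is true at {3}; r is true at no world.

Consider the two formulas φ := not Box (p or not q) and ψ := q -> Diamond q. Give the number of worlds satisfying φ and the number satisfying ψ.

1 and 2

For not Box (p or not q):
1: Box (p or not q) is F. ✓
2: Box (p or not q) is T. ✗
3: Box (p or not q) is T. ✗
— 1 world.
For q -> Diamond q:
1: q is F, Diamond q is T. ✓
2: q is F, Diamond q is F. ✓
3: q is T, Diamond q is F. ✗
— 2 worlds.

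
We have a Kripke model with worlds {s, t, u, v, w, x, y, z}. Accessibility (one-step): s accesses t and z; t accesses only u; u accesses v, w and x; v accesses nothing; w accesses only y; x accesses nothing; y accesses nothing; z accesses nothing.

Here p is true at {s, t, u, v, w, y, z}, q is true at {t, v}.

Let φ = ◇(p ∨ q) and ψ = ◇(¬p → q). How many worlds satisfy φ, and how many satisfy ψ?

For ◇(p ∨ q):
s: successors {t, z}; p ∨ q there: t:T, z:T. ✓
t: successors {u}; p ∨ q there: u:T. ✓
u: successors {v, w, x}; p ∨ q there: v:T, w:T, x:F. ✓
v: no successors, so ◇(p ∨ q) fails. ✗
w: successors {y}; p ∨ q there: y:T. ✓
x: no successors, so ◇(p ∨ q) fails. ✗
y: no successors, so ◇(p ∨ q) fails. ✗
z: no successors, so ◇(p ∨ q) fails. ✗
— 4 worlds.
For ◇(¬p → q):
s: successors {t, z}; ¬p → q there: t:T, z:T. ✓
t: successors {u}; ¬p → q there: u:T. ✓
u: successors {v, w, x}; ¬p → q there: v:T, w:T, x:F. ✓
v: no successors, so ◇(¬p → q) fails. ✗
w: successors {y}; ¬p → q there: y:T. ✓
x: no successors, so ◇(¬p → q) fails. ✗
y: no successors, so ◇(¬p → q) fails. ✗
z: no successors, so ◇(¬p → q) fails. ✗
— 4 worlds.

4 and 4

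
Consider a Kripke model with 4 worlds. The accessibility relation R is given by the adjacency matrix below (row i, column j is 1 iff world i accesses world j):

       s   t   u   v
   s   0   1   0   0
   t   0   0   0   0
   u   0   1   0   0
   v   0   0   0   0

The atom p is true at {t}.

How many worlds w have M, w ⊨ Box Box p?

4

s: successors {t}; Box p there: t:T. ✓
t: no successors, so Box Box p holds vacuously. ✓
u: successors {t}; Box p there: t:T. ✓
v: no successors, so Box Box p holds vacuously. ✓
Satisfying worlds: {s, t, u, v}.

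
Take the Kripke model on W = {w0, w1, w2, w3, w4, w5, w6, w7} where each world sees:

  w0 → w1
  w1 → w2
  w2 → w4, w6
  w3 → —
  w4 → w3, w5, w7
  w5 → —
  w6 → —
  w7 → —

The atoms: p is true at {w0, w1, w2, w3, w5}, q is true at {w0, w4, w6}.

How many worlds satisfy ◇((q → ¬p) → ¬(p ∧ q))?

4

w0: successors {w1}; (q → ¬p) → ¬(p ∧ q) there: w1:T. ✓
w1: successors {w2}; (q → ¬p) → ¬(p ∧ q) there: w2:T. ✓
w2: successors {w4, w6}; (q → ¬p) → ¬(p ∧ q) there: w4:T, w6:T. ✓
w3: no successors, so ◇((q → ¬p) → ¬(p ∧ q)) fails. ✗
w4: successors {w3, w5, w7}; (q → ¬p) → ¬(p ∧ q) there: w3:T, w5:T, w7:T. ✓
w5: no successors, so ◇((q → ¬p) → ¬(p ∧ q)) fails. ✗
w6: no successors, so ◇((q → ¬p) → ¬(p ∧ q)) fails. ✗
w7: no successors, so ◇((q → ¬p) → ¬(p ∧ q)) fails. ✗
Satisfying worlds: {w0, w1, w2, w4}.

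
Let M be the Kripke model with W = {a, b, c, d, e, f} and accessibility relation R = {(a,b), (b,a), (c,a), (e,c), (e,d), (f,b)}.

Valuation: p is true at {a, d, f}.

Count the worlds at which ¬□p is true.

3

a: □p is F. ✓
b: □p is T. ✗
c: □p is T. ✗
d: □p is T. ✗
e: □p is F. ✓
f: □p is F. ✓
Satisfying worlds: {a, e, f}.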